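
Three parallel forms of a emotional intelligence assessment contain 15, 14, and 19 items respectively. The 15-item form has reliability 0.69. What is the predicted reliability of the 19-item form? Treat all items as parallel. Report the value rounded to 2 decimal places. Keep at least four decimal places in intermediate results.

Only the ratio of lengths matters: n = 19/15 = 1.2667
r_{19} = n·r / (1 + (n − 1)·r) = 0.8740 / 1.1840 ≈ 0.7382

0.74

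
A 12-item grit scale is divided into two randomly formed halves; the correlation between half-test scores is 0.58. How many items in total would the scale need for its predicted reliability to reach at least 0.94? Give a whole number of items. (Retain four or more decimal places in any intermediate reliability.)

r_full = 2(0.58)/(1 + 0.58) = 0.7342
n = r_tgt(1 − r_full) / [r_full(1 − r_tgt)] = 0.94 × 0.2658 / (0.7342 × 0.06) ≈ 5.6718
Items = 5.6718 × 12 ≈ 68.06 → 69

69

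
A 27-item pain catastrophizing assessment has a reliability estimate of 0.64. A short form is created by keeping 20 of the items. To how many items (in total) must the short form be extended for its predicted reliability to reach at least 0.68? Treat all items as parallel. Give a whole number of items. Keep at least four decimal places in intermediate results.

First, r for the 20-item form: n = 20/27 = 0.7407, so r_20 = 0.7407·0.64/(1 + (0.7407 − 1)·0.64) = 0.5684
Length factor from the short form to reach 0.68: n' = 0.68(1 − 0.5684) / [0.5684(1 − 0.68)] ≈ 1.6136
Total items = 1.6136 × 20 = 32.27, rounded up to 33.

33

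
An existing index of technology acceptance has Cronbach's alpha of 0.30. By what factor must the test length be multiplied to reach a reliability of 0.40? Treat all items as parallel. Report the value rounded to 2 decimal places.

1.56

n = 0.40(1 − 0.30) / [0.30(1 − 0.40)]
n = 0.2800 / 0.1800 ≈ 1.5556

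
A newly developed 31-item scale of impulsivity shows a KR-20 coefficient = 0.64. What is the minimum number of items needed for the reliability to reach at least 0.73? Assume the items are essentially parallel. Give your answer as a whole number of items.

n = 0.73(1 − 0.64) / [0.64(1 − 0.73)]
n = 0.2628 / 0.1728 ≈ 1.5208
1.5208 × 31 = 47.14 → 48 items

48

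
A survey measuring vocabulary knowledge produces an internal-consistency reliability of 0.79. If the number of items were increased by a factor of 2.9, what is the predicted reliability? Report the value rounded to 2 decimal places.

0.92

r_new = 2.9·0.79 / [1 + (2.9 − 1)·0.79]
     = 2.2910 / 2.5010 = 0.9160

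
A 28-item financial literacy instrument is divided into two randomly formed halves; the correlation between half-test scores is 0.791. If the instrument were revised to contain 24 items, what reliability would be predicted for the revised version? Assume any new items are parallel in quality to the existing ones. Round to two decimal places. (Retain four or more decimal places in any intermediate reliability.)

0.87

First correct the split-half correlation to full-test reliability: r_full = 2 × 0.791 / (1 + 0.791) ≈ 0.8833
Then adjust to 24 items: n = 24/28 = 0.8571
r_new = n·r_full / (1 + (n − 1)·r_full) = 0.7571 / 0.8738 ≈ 0.8664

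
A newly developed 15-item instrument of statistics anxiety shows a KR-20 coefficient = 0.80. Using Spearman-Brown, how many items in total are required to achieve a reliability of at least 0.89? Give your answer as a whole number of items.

Rearranging the Spearman-Brown formula for n,
n = r_target (1 − r_old) / [ r_old (1 − r_target) ]
n = 0.89 × (1 − 0.80) / [ 0.80 × (1 − 0.89) ]
n = 0.1780 / 0.0880 ≈ 2.0227
So the test needs 2.0227 × 15 ≈ 30.34 items; rounding up, 31.

31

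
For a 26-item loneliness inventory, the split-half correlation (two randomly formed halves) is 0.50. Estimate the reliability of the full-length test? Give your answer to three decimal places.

The full test is twice the length of either half (n = 2).
r_full = 2(0.50) / (1 + 0.50)
r_full = 1.0000 / 1.5000 ≈ 0.6667

0.667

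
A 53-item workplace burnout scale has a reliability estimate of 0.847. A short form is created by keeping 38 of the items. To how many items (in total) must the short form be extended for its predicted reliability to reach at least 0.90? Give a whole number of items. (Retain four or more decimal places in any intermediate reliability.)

87

Short-form reliability: n = 38/53 = 0.7170; r_38 = n·r/(1+(n−1)r) ≈ 0.7988
Then solve for n' with r_old = 0.7988, r_target = 0.90: n' = 0.90(1 − 0.7988)/[0.7988(1 − 0.90)] = 2.2669
Total items = 2.2669 × 38 = 86.14, rounded up to 87.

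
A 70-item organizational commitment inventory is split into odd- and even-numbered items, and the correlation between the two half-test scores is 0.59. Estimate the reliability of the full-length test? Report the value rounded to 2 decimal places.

0.74

Apply the Spearman-Brown correction with n = 2:
r_full = 2(0.59) / (1 + 0.59)
r_full = 1.1800 / 1.5900 ≈ 0.7421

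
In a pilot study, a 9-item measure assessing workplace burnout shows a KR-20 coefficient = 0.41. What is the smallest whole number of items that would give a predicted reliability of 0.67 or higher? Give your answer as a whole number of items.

27

n = 0.67(1 − 0.41) / [0.41(1 − 0.67)]
n = 0.3953 / 0.1353 ≈ 2.9217
So the test needs 2.9217 × 9 ≈ 26.30 items; rounding up, 27.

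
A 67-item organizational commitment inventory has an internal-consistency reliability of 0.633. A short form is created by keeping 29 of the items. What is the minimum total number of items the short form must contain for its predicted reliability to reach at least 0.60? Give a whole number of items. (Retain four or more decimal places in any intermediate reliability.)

First, r for the 29-item form: n = 29/67 = 0.4328, so r_29 = 0.4328·0.633/(1 + (0.4328 − 1)·0.633) = 0.4274
Then solve for n' with r_old = 0.4274, r_target = 0.60: n' = 0.60(1 − 0.4274)/[0.4274(1 − 0.60)] = 2.0096
Items = 2.0096 × 29 ≈ 58.28 → 59

59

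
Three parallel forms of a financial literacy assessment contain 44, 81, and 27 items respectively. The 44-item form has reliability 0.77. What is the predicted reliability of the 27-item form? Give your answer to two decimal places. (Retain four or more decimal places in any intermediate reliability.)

Only the ratio of lengths matters: n = 27/44 = 0.6136
r_{27} = n·r / (1 + (n − 1)·r) = 0.4725 / 0.7025 ≈ 0.6726

0.67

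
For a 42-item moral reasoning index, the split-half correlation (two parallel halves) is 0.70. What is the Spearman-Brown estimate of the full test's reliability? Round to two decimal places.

0.82

Each half is half the length of the full test, so the full test is n = 2 times a half.
r_full = 2r_hh / (1 + r_hh) = 2 × 0.70 / (1 + 0.70)
       = 1.4000 / 1.7000 = 0.8235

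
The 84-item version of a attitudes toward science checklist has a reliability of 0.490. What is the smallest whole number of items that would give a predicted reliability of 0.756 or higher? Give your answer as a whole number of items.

271

Rearranging the Spearman-Brown formula for n,
n = r*(1 − r) / [ r (1 − r*) ]
n = [0.756 × 0.510] / [0.490 × 0.244]
  = 0.385560 / 0.119560 = 3.2248
So the test needs 3.2248 × 84 ≈ 270.88 items; rounding up, 271.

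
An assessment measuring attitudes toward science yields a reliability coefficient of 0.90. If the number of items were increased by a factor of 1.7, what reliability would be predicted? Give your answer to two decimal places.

By Spearman-Brown, r_new = n r / (1 + (n − 1) r).
r_new = 1.7·0.90 / [1 + (1.7 − 1)·0.90]
     = 1.5300 / 1.6300 = 0.9387

0.94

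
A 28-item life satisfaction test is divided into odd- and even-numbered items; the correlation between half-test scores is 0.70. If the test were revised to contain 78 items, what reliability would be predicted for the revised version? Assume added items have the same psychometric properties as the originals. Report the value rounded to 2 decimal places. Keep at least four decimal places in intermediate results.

0.93

First correct the split-half correlation to full-test reliability: r_full = 2 × 0.70 / (1 + 0.70) ≈ 0.8235
Length factor from 28 to 78 items: n = 78/28 = 2.7857
r_new = n·r_full / (1 + (n − 1)·r_full) = 2.2940 / 2.4705 ≈ 0.9286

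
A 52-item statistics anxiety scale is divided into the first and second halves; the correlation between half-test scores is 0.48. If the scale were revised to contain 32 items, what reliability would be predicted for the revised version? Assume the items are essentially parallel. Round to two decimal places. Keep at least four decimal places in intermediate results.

Spearman-Brown correction (n = 2): r_full = 2·0.48/(1 + 0.48) = 0.6486
Then adjust to 32 items: n = 32/52 = 0.6154
r_new = n·r_full / (1 + (n − 1)·r_full) = 0.3991 / 0.7505 ≈ 0.5318

0.53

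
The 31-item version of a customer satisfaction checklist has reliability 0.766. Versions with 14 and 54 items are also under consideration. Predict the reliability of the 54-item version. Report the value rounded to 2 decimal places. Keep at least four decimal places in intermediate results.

0.85

The 14-item form is not needed; work directly from the 31-item form with n = 54/31 = 1.7419.
r_{54} = n·r / (1 + (n − 1)·r) = 1.3343 / 1.5683 ≈ 0.8508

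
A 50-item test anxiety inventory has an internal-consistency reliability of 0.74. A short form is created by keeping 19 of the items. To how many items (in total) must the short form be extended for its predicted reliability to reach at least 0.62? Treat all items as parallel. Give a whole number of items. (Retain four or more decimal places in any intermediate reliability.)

First, r for the 19-item form: n = 19/50 = 0.3800, so r_19 = 0.3800·0.74/(1 + (0.3800 − 1)·0.74) = 0.5196
Then solve for n' with r_old = 0.5196, r_target = 0.62: n' = 0.62(1 − 0.5196)/[0.5196(1 − 0.62)] = 1.5085
Total items = 1.5085 × 19 = 28.66, rounded up to 29.

29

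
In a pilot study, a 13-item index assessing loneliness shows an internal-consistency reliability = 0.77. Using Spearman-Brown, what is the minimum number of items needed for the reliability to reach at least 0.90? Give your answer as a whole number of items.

Spearman-Brown solved for the length factor n:
n = r*(1 − r) / [ r (1 − r*) ]
n = 0.90 × (1 − 0.77) / [ 0.77 × (1 − 0.90) ]
  = 0.2070 / 0.0770 = 2.6883
2.6883 × 13 = 34.95 → 35 items

35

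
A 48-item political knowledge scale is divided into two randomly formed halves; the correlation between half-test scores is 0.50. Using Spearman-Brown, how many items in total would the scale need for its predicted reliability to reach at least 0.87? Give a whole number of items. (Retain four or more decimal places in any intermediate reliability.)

161

Corrected full-test reliability: r_full = 2 × 0.50 / (1 + 0.50) ≈ 0.6667
n = r_tgt(1 − r_full) / [r_full(1 − r_tgt)] = 0.87 × 0.3333 / (0.6667 × 0.13) ≈ 3.3457
Required items = 3.3457 × 48 = 160.59, so 161 items.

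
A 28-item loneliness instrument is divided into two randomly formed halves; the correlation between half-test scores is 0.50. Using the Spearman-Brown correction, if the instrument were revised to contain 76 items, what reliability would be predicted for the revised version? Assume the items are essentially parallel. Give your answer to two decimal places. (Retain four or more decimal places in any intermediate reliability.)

0.84

Full-test reliability from the split-half r: r_full = 2(0.50)/(1 + 0.50) = 0.6667
Then adjust to 76 items: n = 76/28 = 2.7143
r_new = n·r_full / (1 + (n − 1)·r_full) = 1.8096 / 2.1429 ≈ 0.8445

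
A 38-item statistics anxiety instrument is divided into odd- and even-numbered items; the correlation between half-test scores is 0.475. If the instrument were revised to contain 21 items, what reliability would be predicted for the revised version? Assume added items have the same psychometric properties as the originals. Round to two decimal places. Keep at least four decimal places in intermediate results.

Spearman-Brown correction (n = 2): r_full = 2·0.475/(1 + 0.475) = 0.6441
Length factor from 38 to 21 items: n = 21/38 = 0.5526
r_new = n·r_full / (1 + (n − 1)·r_full) = 0.3559 / 0.7118 ≈ 0.5000

0.50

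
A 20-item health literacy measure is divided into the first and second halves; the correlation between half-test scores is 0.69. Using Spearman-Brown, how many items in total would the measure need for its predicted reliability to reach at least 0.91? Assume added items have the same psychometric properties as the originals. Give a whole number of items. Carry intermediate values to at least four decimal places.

46

r_full = 2(0.69)/(1 + 0.69) = 0.8166
Solve Spearman-Brown for n: n = 0.91(1 − 0.8166) / [0.8166(1 − 0.91)] = 2.2709
Items = 2.2709 × 20 ≈ 45.42 → 46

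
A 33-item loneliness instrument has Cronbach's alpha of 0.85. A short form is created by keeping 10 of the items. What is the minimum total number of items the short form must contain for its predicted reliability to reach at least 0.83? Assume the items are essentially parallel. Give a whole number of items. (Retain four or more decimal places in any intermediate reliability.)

29

Short-form reliability: n = 10/33 = 0.3030; r_10 = n·r/(1+(n−1)r) ≈ 0.6319
Length factor from the short form to reach 0.83: n' = 0.83(1 − 0.6319) / [0.6319(1 − 0.83)] ≈ 2.8441
Total items = 2.8441 × 10 = 28.44, rounded up to 29.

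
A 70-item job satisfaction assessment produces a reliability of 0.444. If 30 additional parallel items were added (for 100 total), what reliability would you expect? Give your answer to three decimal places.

n = 100/70 = 1.4286
Spearman-Brown: r_new = n·r / (1 + (n − 1)·r)
r_new = (1.4286 × 0.444) / (1 + (1.4286 − 1) × 0.444)
     = 0.6343 / 1.1903 = 0.5329

0.533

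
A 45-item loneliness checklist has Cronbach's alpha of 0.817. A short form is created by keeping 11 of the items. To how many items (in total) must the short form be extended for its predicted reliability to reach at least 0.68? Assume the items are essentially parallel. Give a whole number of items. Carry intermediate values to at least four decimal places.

Short-form reliability: n = 11/45 = 0.2444; r_11 = n·r/(1+(n−1)r) ≈ 0.5218
Length factor from the short form to reach 0.68: n' = 0.68(1 − 0.5218) / [0.5218(1 − 0.68)] ≈ 1.9474
Items = 1.9474 × 11 ≈ 21.42 → 22

22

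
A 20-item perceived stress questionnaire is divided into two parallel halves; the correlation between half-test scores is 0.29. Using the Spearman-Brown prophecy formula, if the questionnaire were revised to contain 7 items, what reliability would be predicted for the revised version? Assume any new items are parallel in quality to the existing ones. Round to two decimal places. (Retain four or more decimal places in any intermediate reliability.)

0.22

Spearman-Brown correction (n = 2): r_full = 2·0.29/(1 + 0.29) = 0.4496
Length factor from 20 to 7 items: n = 7/20 = 0.3500
r_new = n·r_full / (1 + (n − 1)·r_full) = 0.1574 / 0.7078 ≈ 0.2224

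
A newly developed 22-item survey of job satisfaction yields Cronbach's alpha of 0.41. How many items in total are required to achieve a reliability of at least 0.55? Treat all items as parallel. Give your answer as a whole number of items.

n = 0.55 × (1 − 0.41) / [ 0.41 × (1 − 0.55) ]
  = 0.3245 / 0.1845 = 1.7588
Items needed = n × 22 = 1.7588 × 22 ≈ 38.69 → round up to 39

39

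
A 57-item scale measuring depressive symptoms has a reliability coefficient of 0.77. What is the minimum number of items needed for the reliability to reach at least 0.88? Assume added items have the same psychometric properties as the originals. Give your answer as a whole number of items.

125

Invert Spearman-Brown to solve for n:
n = r_target (1 − r_old) / [ r_old (1 − r_target) ]
n = 0.88 × (1 − 0.77) / [ 0.77 × (1 − 0.88) ]
n = 0.2024 / 0.0924 ≈ 2.1905
2.1905 × 57 = 124.86 → 125 items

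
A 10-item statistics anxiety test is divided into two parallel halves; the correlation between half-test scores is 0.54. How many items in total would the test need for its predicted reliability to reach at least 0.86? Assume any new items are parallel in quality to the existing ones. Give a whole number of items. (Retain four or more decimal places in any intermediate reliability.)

Corrected full-test reliability: r_full = 2 × 0.54 / (1 + 0.54) ≈ 0.7013
n = r_tgt(1 − r_full) / [r_full(1 − r_tgt)] = 0.86 × 0.2987 / (0.7013 × 0.14) ≈ 2.6164
Items = 2.6164 × 10 ≈ 26.16 → 27

27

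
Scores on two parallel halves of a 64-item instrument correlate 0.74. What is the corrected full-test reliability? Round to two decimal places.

The full test is twice the length of either half (n = 2).
r_full = 2(0.74) / (1 + 0.74)
       = 1.4800 / 1.7400 = 0.8506

0.85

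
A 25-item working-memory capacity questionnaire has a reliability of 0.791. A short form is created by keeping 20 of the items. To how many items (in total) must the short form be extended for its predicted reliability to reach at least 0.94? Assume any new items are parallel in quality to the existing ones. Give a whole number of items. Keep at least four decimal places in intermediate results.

Short-form reliability: n = 20/25 = 0.8000; r_20 = n·r/(1+(n−1)r) ≈ 0.7517
Length factor from the short form to reach 0.94: n' = 0.94(1 − 0.7517) / [0.7517(1 − 0.94)] ≈ 5.1750
Total items = 5.1750 × 20 = 103.50, rounded up to 104.

104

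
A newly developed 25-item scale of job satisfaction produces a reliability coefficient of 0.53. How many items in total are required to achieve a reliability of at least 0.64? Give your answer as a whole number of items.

Invert Spearman-Brown to solve for n:
n = r_target (1 − r_old) / [ r_old (1 − r_target) ]
n = [0.64 × 0.47] / [0.53 × 0.36]
  = 0.3008 / 0.1908 = 1.5765
Items needed = n × 25 = 1.5765 × 25 ≈ 39.41 → round up to 40

40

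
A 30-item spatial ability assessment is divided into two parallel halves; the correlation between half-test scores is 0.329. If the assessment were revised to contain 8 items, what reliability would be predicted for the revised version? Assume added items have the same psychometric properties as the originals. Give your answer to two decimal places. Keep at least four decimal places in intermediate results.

0.21

Spearman-Brown correction (n = 2): r_full = 2·0.329/(1 + 0.329) = 0.4951
Length factor from 30 to 8 items: n = 8/30 = 0.2667
r_new = n·r_full / (1 + (n − 1)·r_full) = 0.1320 / 0.6369 ≈ 0.2073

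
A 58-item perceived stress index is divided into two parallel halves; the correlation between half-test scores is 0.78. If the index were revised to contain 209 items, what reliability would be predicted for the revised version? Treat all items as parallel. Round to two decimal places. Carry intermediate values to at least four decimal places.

First correct the split-half correlation to full-test reliability: r_full = 2 × 0.78 / (1 + 0.78) ≈ 0.8764
Length factor from 58 to 209 items: n = 209/58 = 3.6034
r_new = n·r_full / (1 + (n − 1)·r_full) = 3.1580 / 3.2816 ≈ 0.9623

0.96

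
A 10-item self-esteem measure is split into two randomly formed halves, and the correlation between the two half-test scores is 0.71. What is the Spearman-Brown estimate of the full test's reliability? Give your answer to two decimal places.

Each half is half the length of the full test, so the full test is n = 2 times a half.
r_full = 2(0.71) / (1 + 0.71)
r_full = 1.4200 / 1.7100 ≈ 0.8304

0.83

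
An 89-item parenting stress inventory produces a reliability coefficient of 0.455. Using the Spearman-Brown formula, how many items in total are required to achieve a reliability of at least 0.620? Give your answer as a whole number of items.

Rearranging the Spearman-Brown formula for n,
n = r_target (1 − r_old) / [ r_old (1 − r_target) ]
n = [0.620 × 0.545] / [0.455 × 0.380]
n = 0.337900 / 0.172900 ≈ 1.9543
Items needed = n × 89 = 1.9543 × 89 ≈ 173.93 → round up to 174

174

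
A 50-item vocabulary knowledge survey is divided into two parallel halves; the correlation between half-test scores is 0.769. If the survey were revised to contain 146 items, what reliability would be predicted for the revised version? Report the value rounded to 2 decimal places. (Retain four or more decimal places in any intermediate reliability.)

First correct the split-half correlation to full-test reliability: r_full = 2 × 0.769 / (1 + 0.769) ≈ 0.8694
Length factor from 50 to 146 items: n = 146/50 = 2.9200
r_new = n·r_full / (1 + (n − 1)·r_full) = 2.5386 / 2.6692 ≈ 0.9511

0.95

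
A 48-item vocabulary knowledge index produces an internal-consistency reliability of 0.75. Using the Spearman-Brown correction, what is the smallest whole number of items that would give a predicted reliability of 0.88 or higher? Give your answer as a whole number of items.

118

Spearman-Brown solved for the length factor n:
n = r_target (1 − r_old) / [ r_old (1 − r_target) ]
n = [0.88 × 0.25] / [0.75 × 0.12]
  = 0.2200 / 0.0900 = 2.4444
2.4444 × 48 = 117.33 → 118 items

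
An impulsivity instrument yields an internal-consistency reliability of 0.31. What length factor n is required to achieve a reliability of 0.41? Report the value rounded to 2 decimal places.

n = [0.41 × 0.69] / [0.31 × 0.59]
n = 0.2829 / 0.1829 ≈ 1.5467

1.55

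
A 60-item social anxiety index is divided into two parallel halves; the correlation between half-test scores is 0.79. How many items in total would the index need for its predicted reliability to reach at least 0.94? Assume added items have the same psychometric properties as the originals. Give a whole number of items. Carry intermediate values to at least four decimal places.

125

r_full = 2(0.79)/(1 + 0.79) = 0.8827
n = r_tgt(1 − r_full) / [r_full(1 − r_tgt)] = 0.94 × 0.1173 / (0.8827 × 0.06) ≈ 2.0819
Required items = 2.0819 × 60 = 124.91, so 125 items.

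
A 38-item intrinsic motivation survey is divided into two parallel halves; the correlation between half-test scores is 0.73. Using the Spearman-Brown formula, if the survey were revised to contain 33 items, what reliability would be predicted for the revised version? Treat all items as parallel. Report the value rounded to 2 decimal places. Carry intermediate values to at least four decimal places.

0.82

First correct the split-half correlation to full-test reliability: r_full = 2 × 0.73 / (1 + 0.73) ≈ 0.8439
Length factor from 38 to 33 items: n = 33/38 = 0.8684
r_new = n·r_full / (1 + (n − 1)·r_full) = 0.7328 / 0.8889 ≈ 0.8244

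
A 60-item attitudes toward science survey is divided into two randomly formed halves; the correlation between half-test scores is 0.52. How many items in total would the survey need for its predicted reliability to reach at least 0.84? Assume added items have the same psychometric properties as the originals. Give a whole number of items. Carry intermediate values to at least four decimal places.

146

r_full = 2(0.52)/(1 + 0.52) = 0.6842
Solve Spearman-Brown for n: n = 0.84(1 − 0.6842) / [0.6842(1 − 0.84)] = 2.4232
Items = 2.4232 × 60 ≈ 145.39 → 146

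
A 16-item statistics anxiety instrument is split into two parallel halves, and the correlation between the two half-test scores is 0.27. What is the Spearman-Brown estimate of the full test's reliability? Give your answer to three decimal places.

0.425

Each half is half the length of the full test, so the full test is n = 2 times a half.
r_full = 2(0.27) / (1 + 0.27)
r_full = 0.5400 / 1.2700 ≈ 0.4252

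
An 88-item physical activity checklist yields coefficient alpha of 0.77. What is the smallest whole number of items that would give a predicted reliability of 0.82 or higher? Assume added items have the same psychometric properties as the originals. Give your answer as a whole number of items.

120

n = 0.82(1 − 0.77) / [0.77(1 − 0.82)]
  = 0.1886 / 0.1386 = 1.3608
1.3608 × 88 = 119.75 → 120 items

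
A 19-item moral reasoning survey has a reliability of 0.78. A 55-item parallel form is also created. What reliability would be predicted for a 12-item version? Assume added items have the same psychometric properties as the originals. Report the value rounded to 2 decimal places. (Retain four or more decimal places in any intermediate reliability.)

The 55-item form is not needed; work directly from the 19-item form with n = 12/19 = 0.6316.
r_{12} = n·r / (1 + (n − 1)·r) = 0.4926 / 0.7126 ≈ 0.6913

0.69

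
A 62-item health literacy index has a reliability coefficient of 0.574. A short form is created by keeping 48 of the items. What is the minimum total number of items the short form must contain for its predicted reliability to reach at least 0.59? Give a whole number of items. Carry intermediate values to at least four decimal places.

Short-form reliability: n = 48/62 = 0.7742; r_48 = n·r/(1+(n−1)r) ≈ 0.5106
Length factor from the short form to reach 0.59: n' = 0.59(1 − 0.5106) / [0.5106(1 − 0.59)] ≈ 1.3793
Items = 1.3793 × 48 ≈ 66.21 → 67

67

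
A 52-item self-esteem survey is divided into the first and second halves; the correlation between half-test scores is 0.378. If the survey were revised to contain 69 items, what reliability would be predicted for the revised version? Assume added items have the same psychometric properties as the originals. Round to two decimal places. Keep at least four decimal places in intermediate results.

0.62

First correct the split-half correlation to full-test reliability: r_full = 2 × 0.378 / (1 + 0.378) ≈ 0.5486
Length factor from 52 to 69 items: n = 69/52 = 1.3269
r_new = n·r_full / (1 + (n − 1)·r_full) = 0.7279 / 1.1793 ≈ 0.6172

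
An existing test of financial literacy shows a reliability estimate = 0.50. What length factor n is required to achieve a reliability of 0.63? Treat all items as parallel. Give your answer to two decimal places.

1.70

n = [0.63 × 0.50] / [0.50 × 0.37]
n = 0.3150 / 0.1850 ≈ 1.7027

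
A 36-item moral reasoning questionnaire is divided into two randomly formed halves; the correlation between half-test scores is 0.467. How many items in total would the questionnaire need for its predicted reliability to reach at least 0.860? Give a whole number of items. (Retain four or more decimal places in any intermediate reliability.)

127

Corrected full-test reliability: r_full = 2 × 0.467 / (1 + 0.467) ≈ 0.6367
n = r_tgt(1 − r_full) / [r_full(1 − r_tgt)] = 0.860 × 0.3633 / (0.6367 × 0.140) ≈ 3.5051
Items = 3.5051 × 36 ≈ 126.18 → 127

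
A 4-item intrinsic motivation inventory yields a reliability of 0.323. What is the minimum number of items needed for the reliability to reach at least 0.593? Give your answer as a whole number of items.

13

Rearranging the Spearman-Brown formula for n,
n = r*(1 − r) / [ r (1 − r*) ]
n = [0.593 × 0.677] / [0.323 × 0.407]
  = 0.401461 / 0.131461 = 3.0538
So the test needs 3.0538 × 4 ≈ 12.22 items; rounding up, 13.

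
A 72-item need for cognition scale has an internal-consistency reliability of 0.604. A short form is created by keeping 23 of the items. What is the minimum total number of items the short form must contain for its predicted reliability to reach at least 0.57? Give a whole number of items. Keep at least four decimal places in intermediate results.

First, r for the 23-item form: n = 23/72 = 0.3194, so r_23 = 0.3194·0.604/(1 + (0.3194 − 1)·0.604) = 0.3276
Length factor from the short form to reach 0.57: n' = 0.57(1 − 0.3276) / [0.3276(1 − 0.57)] ≈ 2.7208
Items = 2.7208 × 23 ≈ 62.58 → 63

63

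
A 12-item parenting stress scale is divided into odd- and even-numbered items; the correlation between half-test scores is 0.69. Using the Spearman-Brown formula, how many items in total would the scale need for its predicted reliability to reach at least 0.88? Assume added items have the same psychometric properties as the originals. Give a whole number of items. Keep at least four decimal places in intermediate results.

20

Corrected full-test reliability: r_full = 2 × 0.69 / (1 + 0.69) ≈ 0.8166
n = r_tgt(1 − r_full) / [r_full(1 − r_tgt)] = 0.88 × 0.1834 / (0.8166 × 0.12) ≈ 1.6470
Required items = 1.6470 × 12 = 19.76, so 20 items.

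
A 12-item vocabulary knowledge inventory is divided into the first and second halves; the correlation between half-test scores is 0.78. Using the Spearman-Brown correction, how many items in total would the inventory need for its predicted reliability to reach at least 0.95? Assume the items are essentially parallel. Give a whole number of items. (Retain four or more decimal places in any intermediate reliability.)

Corrected full-test reliability: r_full = 2 × 0.78 / (1 + 0.78) ≈ 0.8764
Solve Spearman-Brown for n: n = 0.95(1 − 0.8764) / [0.8764(1 − 0.95)] = 2.6796
Required items = 2.6796 × 12 = 32.16, so 33 items.

33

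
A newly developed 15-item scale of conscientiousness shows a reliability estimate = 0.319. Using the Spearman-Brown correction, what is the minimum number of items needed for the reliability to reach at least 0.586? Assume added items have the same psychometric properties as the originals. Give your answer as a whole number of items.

Rearranging the Spearman-Brown formula for n,
n = r*(1 − r) / [ r (1 − r*) ]
n = 0.586(1 − 0.319) / [0.319(1 − 0.586)]
n = 0.399066 / 0.132066 ≈ 3.0217
3.0217 × 15 = 45.33 → 46 items

46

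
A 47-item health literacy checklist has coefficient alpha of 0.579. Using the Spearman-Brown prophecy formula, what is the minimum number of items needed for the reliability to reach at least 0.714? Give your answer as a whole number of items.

86

Spearman-Brown solved for the length factor n:
n = r*(1 − r) / [ r (1 − r*) ]
n = 0.714(1 − 0.579) / [0.579(1 − 0.714)]
n = 0.300594 / 0.165594 ≈ 1.8152
1.8152 × 47 = 85.31 → 86 items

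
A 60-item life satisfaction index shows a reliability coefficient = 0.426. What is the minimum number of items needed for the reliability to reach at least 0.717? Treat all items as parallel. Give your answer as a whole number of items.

205

n = 0.717 × (1 − 0.426) / [ 0.426 × (1 − 0.717) ]
  = 0.411558 / 0.120558 = 3.4138
So the test needs 3.4138 × 60 ≈ 204.83 items; rounding up, 205.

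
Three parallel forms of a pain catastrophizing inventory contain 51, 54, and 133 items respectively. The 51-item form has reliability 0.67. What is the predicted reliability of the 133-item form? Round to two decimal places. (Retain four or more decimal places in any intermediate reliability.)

Only the ratio of lengths matters: n = 133/51 = 2.6078
r_{133} = n·r / (1 + (n − 1)·r) = 1.7472 / 2.0772 ≈ 0.8411

0.84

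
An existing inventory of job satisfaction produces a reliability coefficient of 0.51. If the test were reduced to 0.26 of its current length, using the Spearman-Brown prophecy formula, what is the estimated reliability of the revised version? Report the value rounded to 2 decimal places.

0.21

By Spearman-Brown, r_new = n r / (1 + (n − 1) r).
r_new = (0.26 × 0.51) / (1 + (0.26 − 1) × 0.51)
     = 0.1326 / 0.6226 = 0.2130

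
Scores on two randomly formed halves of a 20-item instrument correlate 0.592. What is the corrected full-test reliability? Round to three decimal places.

Apply the Spearman-Brown correction with n = 2:
r_full = 2r_hh / (1 + r_hh) = 2 × 0.592 / (1 + 0.592)
       = 1.1840 / 1.5920 = 0.7437

0.744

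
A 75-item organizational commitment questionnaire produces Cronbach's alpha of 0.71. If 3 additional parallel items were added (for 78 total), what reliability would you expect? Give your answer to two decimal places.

Length ratio n = 78/75 = 1.04
Spearman-Brown: r_new = n·r / (1 + (n − 1)·r)
r_new = 1.04·0.71 / [1 + (1.04 − 1)·0.71]
r_new = 0.7384 / 1.0284 ≈ 0.7180

0.72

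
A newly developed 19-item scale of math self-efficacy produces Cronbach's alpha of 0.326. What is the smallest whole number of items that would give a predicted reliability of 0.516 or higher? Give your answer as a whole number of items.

Spearman-Brown solved for the length factor n:
n = r_target (1 − r_old) / [ r_old (1 − r_target) ]
n = 0.516(1 − 0.326) / [0.326(1 − 0.516)]
n = 0.347784 / 0.157784 ≈ 2.2042
Items needed = n × 19 = 2.2042 × 19 ≈ 41.88 → round up to 42

42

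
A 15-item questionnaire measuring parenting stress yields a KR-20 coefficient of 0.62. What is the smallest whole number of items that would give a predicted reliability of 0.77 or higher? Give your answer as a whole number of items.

31

n = 0.77 × (1 − 0.62) / [ 0.62 × (1 − 0.77) ]
n = 0.2926 / 0.1426 ≈ 2.0519
2.0519 × 15 = 30.78 → 31 items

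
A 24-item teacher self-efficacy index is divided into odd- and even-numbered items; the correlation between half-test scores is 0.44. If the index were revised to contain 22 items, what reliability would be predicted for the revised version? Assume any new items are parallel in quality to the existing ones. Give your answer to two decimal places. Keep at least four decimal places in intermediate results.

Spearman-Brown correction (n = 2): r_full = 2·0.44/(1 + 0.44) = 0.6111
Length factor from 24 to 22 items: n = 22/24 = 0.9167
r_new = n·r_full / (1 + (n − 1)·r_full) = 0.5602 / 0.9491 ≈ 0.5902

0.59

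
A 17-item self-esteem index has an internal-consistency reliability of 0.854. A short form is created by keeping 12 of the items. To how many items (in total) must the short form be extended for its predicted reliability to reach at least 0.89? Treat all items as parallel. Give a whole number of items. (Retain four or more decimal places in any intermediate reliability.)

24

First, r for the 12-item form: n = 12/17 = 0.7059, so r_12 = 0.7059·0.854/(1 + (0.7059 − 1)·0.854) = 0.8050
Then solve for n' with r_old = 0.8050, r_target = 0.89: n' = 0.89(1 − 0.8050)/[0.8050(1 − 0.89)] = 1.9599
Items = 1.9599 × 12 ≈ 23.52 → 24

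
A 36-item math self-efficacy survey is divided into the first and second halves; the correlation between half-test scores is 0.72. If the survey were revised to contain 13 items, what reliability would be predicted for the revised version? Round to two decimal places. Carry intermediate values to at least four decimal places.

First correct the split-half correlation to full-test reliability: r_full = 2 × 0.72 / (1 + 0.72) ≈ 0.8372
Length factor from 36 to 13 items: n = 13/36 = 0.3611
r_new = n·r_full / (1 + (n − 1)·r_full) = 0.3023 / 0.4651 ≈ 0.6500

0.65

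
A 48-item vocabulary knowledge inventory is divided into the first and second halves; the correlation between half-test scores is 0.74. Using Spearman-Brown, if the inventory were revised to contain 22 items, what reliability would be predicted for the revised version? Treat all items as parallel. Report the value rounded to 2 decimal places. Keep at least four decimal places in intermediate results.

0.72

First correct the split-half correlation to full-test reliability: r_full = 2 × 0.74 / (1 + 0.74) ≈ 0.8506
Length factor from 48 to 22 items: n = 22/48 = 0.4583
r_new = n·r_full / (1 + (n − 1)·r_full) = 0.3898 / 0.5392 ≈ 0.7229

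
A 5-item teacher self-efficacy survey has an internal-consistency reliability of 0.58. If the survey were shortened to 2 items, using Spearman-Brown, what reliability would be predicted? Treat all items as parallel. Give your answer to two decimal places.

Length ratio n = 2/5 = 0.4
Spearman-Brown: r_new = n·r / (1 + (n − 1)·r)
r_new = 0.4·0.58 / [1 + (0.4 − 1)·0.58]
     = 0.2320 / 0.6520 = 0.3558

0.36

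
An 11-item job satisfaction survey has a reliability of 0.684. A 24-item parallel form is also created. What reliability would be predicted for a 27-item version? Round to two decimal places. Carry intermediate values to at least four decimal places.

0.84

Only the ratio of lengths matters: n = 27/11 = 2.4545
r_{27} = n·r / (1 + (n − 1)·r) = 1.6789 / 1.9949 ≈ 0.8416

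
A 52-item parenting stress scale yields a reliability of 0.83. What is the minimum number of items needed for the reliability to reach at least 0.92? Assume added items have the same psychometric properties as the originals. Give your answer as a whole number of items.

123

n = [0.92 × 0.17] / [0.83 × 0.08]
  = 0.1564 / 0.0664 = 2.3554
Items needed = n × 52 = 2.3554 × 52 ≈ 122.48 → round up to 123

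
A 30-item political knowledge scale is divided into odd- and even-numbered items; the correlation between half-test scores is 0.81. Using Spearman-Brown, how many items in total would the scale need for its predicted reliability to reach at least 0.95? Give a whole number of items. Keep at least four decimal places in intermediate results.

r_full = 2(0.81)/(1 + 0.81) = 0.8950
n = r_tgt(1 − r_full) / [r_full(1 − r_tgt)] = 0.95 × 0.1050 / (0.8950 × 0.05) ≈ 2.2291
Required items = 2.2291 × 30 = 66.87, so 67 items.

67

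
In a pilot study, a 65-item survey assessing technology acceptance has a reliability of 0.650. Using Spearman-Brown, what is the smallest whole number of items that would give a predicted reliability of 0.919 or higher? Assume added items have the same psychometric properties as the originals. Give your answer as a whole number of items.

398

n = 0.919 × (1 − 0.650) / [ 0.650 × (1 − 0.919) ]
n = 0.321650 / 0.052650 ≈ 6.1092
So the test needs 6.1092 × 65 ≈ 397.10 items; rounding up, 398.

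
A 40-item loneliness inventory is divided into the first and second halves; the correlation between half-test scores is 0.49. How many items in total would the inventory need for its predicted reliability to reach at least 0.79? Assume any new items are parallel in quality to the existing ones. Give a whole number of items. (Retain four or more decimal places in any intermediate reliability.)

Corrected full-test reliability: r_full = 2 × 0.49 / (1 + 0.49) ≈ 0.6577
Solve Spearman-Brown for n: n = 0.79(1 − 0.6577) / [0.6577(1 − 0.79)] = 1.9579
Required items = 1.9579 × 40 = 78.32, so 79 items.

79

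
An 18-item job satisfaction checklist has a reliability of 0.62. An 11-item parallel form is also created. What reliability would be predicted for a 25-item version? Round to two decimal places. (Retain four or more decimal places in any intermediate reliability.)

Only the ratio of lengths matters: n = 25/18 = 1.3889
r_{25} = n·r / (1 + (n − 1)·r) = 0.8611 / 1.2411 ≈ 0.6938

0.69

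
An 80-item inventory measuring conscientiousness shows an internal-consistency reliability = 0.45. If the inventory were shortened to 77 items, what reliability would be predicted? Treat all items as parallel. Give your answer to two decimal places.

0.44

n = 77/80 = 0.9625
Apply the Spearman-Brown prophecy formula, r' = nr / [1 + (n − 1)r]:
r_new = 0.9625·0.45 / [1 + (0.9625 − 1)·0.45]
r_new = 0.4331 / 0.9831 ≈ 0.4405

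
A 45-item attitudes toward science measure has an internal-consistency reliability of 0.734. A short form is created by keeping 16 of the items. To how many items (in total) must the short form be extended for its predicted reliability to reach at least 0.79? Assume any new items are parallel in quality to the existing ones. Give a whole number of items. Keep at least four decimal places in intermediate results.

Short-form reliability: n = 16/45 = 0.3556; r_16 = n·r/(1+(n−1)r) ≈ 0.4953
Then solve for n' with r_old = 0.4953, r_target = 0.79: n' = 0.79(1 − 0.4953)/[0.4953(1 − 0.79)] = 3.8333
Items = 3.8333 × 16 ≈ 61.33 → 62

62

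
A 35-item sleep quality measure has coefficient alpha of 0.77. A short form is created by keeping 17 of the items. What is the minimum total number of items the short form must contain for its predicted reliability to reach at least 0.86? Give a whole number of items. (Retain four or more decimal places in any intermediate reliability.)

Short-form reliability: n = 17/35 = 0.4857; r_17 = n·r/(1+(n−1)r) ≈ 0.6192
Length factor from the short form to reach 0.86: n' = 0.86(1 − 0.6192) / [0.6192(1 − 0.86)] ≈ 3.7778
Items = 3.7778 × 17 ≈ 64.22 → 65

65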